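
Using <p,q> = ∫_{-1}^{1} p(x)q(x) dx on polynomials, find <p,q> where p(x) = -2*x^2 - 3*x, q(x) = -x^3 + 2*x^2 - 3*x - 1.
<p,q> = 104/15

Expand the product: p(x)·q(x) = 2*x^5 - x^4 + 11*x^2 + 3*x.
∫_{-1}^{1} of each monomial x^k gives [2/(k+1) if k even, 0 if k odd]. Integrating term-by-term (or equivalently evaluating the antiderivative F(x) = x^6/3 - x^5/5 + 11*x^3/3 + 3*x^2/2 at the endpoints):
  F(1) − F(−1) = 53/10 − (-49/30) = 104/15.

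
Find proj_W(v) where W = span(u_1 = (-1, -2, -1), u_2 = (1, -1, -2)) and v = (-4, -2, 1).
proj_W(v) = (-11/3, -7/3, 4/3)

Set up U = [u_1 | ... | u_2] ∈ R^(3×2). The projector onto W = col(U) is P = U (U^T U)^(-1) U^T.
Compute U^T U =
  [6, 3]
  [3, 6],
and U^T v = (7, -4).
Solve U^T U · c = U^T v for the coefficients: c = (2, -5/3). The projection is proj_W(v) = U c.
Check: (v - proj_W(v)) · u_1 = 0  (should be 0).
Check: (v - proj_W(v)) · u_2 = 0  (should be 0).
Result: proj_W(v) = (-11/3, -7/3, 4/3).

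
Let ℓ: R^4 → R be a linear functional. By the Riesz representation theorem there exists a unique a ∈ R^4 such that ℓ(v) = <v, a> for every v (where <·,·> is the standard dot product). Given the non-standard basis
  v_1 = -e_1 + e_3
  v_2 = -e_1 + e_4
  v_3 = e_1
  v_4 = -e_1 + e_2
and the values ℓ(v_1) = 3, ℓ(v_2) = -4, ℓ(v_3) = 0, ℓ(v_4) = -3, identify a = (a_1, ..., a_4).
a = (0, -3, 3, -4)

Write a = (a_1, ..., a_4) in the standard basis. For each basis vector v_i, ℓ(v_i) = <v_i, a> is a linear equation in the a_j's. Collect the n equations into a matrix system V a = ℓ, where row i of V is v_i (expressed in the standard basis). Since V is invertible (lower-triangular with 1s on the diagonal, up to permutation), solve by back-substitution:
  V =
[[-1, 0, 1, 0],
 [-1, 0, 0, 1],
 [1, 0, 0, 0],
 [-1, 1, 0, 0]]
  V a = (3, -4, 0, -3)
Solving gives a = (0, -3, 3, -4).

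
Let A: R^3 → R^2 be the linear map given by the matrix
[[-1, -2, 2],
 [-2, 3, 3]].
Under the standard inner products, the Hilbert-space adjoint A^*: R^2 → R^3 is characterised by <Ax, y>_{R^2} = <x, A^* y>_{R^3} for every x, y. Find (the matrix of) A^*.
A^* = A^T =
[[-1, -2],
 [-2, 3],
 [2, 3]]

For real matrices with standard dot products, the defining identity <Ax, y> = <x, A^* y> gives (Ax)^T y = x^T (A^*) y, i.e. x^T A^T y = x^T (A^*) y. Since this holds for all x, y, we must have A^* = A^T. Therefore
A^* =
[[-1, -2],
 [-2, 3],
 [2, 3]].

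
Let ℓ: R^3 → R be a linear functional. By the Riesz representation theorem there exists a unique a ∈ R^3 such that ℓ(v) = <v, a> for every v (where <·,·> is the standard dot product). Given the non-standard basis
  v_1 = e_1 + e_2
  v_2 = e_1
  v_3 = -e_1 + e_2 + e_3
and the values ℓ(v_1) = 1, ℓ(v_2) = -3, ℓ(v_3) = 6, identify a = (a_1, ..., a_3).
a = (-3, 4, -1)

Write a = (a_1, ..., a_3) in the standard basis. For each basis vector v_i, ℓ(v_i) = <v_i, a> is a linear equation in the a_j's. Collect the n equations into a matrix system V a = ℓ, where row i of V is v_i (expressed in the standard basis). Since V is invertible (lower-triangular with 1s on the diagonal, up to permutation), solve by back-substitution:
  V =
[[1, 1, 0],
 [1, 0, 0],
 [-1, 1, 1]]
  V a = (1, -3, 6)
Solving gives a = (-3, 4, -1).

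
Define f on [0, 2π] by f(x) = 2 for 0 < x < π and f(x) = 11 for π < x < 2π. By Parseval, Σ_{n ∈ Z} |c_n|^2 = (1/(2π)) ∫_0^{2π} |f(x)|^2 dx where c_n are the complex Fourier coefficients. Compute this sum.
Σ |c_n|^2 = 125/2

Parseval equates the L^2 energy of f (normalised by 1/(2π)) with the ℓ^2 sum of its Fourier coefficients: (1/(2π)) ∫_0^{2π} |f|^2 = Σ |c_n|^2.
Compute the left side: (1/(2π)) [∫_0^π 2^2 dx + ∫_π^{2π} 11^2 dx] = (1/(2π)) · (4π + 121π) = (4 + 121)/2 = 125/2.
So Σ_{n ∈ Z} |c_n|^2 = 125/2.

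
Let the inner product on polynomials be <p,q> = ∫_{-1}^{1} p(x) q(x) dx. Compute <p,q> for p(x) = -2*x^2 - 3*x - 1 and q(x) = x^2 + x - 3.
<p,q> = 98/15

Expand the product: p(x)·q(x) = -2*x^4 - 5*x^3 + 2*x^2 + 8*x + 3.
∫_{-1}^{1} of each monomial x^k gives [2/(k+1) if k even, 0 if k odd]. Integrating term-by-term (or equivalently evaluating the antiderivative F(x) = -2*x^5/5 - 5*x^4/4 + 2*x^3/3 + 4*x^2 + 3*x at the endpoints):
  F(1) − F(−1) = 361/60 − (-31/60) = 98/15.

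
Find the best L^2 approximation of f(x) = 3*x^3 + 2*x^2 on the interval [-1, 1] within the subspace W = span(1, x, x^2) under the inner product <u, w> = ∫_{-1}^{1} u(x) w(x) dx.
g(x) = 2*x^2 + 9*x/5

The best approximation g ∈ W is the orthogonal projection of f onto W. Writing g = a_0 + a_1 x + a_2 x^2, the coefficients solve the normal equations G · a = b where
  G_{ij} = <φ_i, φ_j> and b_i = <f, φ_i>, with φ_0 = 1, φ_1 = x, φ_2 = x^2.
G =
  [2, 0, 2/3]
  [0, 2/3, 0]
  [2/3, 0, 2/5],
b = (4/3, 6/5, 4/5).
Solving gives a_0 = 0, a_1 = 9/5, a_2 = 2, so
  g(x) = 2*x^2 + 9*x/5.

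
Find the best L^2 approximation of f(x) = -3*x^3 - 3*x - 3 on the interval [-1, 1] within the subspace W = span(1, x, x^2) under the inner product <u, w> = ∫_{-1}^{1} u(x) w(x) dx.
g(x) = -24*x/5 - 3

The best approximation g ∈ W is the orthogonal projection of f onto W. Writing g = a_0 + a_1 x + a_2 x^2, the coefficients solve the normal equations G · a = b where
  G_{ij} = <φ_i, φ_j> and b_i = <f, φ_i>, with φ_0 = 1, φ_1 = x, φ_2 = x^2.
G =
  [2, 0, 2/3]
  [0, 2/3, 0]
  [2/3, 0, 2/5],
b = (-6, -16/5, -2).
Solving gives a_0 = -3, a_1 = -24/5, a_2 = 0, so
  g(x) = -24*x/5 - 3.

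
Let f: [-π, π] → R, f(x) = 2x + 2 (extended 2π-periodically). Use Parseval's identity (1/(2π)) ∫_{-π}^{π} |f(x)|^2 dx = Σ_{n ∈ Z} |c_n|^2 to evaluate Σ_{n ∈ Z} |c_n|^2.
Σ |c_n|^2 = 4π^2/3 + 4

Expand and integrate term by term over [-π, π]:
  ∫ (2x)^2 dx = 4·(2π^3/3); ∫ 2·2·(2)·x dx = 0 (odd integrand); ∫ 2^2 dx = 4·2π.
So (1/(2π)) ∫_{-π}^{π} (2x + 2)^2 dx = 4π^2/3 + 4 = 4π^2/3 + 4.
Parseval ⇒ Σ |c_n|^2 = 4π^2/3 + 4.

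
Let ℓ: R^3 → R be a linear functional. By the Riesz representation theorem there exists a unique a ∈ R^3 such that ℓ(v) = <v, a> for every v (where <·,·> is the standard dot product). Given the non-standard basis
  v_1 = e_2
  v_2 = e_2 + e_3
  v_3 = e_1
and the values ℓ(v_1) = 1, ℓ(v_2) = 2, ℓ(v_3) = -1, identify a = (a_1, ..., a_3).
a = (-1, 1, 1)

Write a = (a_1, ..., a_3) in the standard basis. For each basis vector v_i, ℓ(v_i) = <v_i, a> is a linear equation in the a_j's. Collect the n equations into a matrix system V a = ℓ, where row i of V is v_i (expressed in the standard basis). Since V is invertible (lower-triangular with 1s on the diagonal, up to permutation), solve by back-substitution:
  V =
[[0, 1, 0],
 [0, 1, 1],
 [1, 0, 0]]
  V a = (1, 2, -1)
Solving gives a = (-1, 1, 1).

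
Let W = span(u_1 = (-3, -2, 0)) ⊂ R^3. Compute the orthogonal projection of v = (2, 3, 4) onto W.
proj_W(v) = (36/13, 24/13, 0)

Set up U = [u_1 | ... | u_1] ∈ R^(3×1). The projector onto W = col(U) is P = U (U^T U)^(-1) U^T.
Compute U^T U =
  [13],
and U^T v = (-12).
Solve U^T U · c = U^T v for the coefficients: c = (-12/13). The projection is proj_W(v) = U c.
Check: (v - proj_W(v)) · u_1 = 0  (should be 0).
Result: proj_W(v) = (36/13, 24/13, 0).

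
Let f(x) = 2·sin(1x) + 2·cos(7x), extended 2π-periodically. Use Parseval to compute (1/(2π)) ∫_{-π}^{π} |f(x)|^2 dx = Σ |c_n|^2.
Σ |c_n|^2 = 4

Expand |f|^2 and use orthogonality of {sin(nx), cos(mx)} on [-π, π]:
  ∫_{-π}^{π} sin(nx)^2 dx = π, ∫ cos(mx)^2 dx = π, and cross terms integrate to 0.
So ∫_{-π}^{π} f(x)^2 dx = 2^2 · π + 2^2 · π = (4 + 4)π.
Divide by 2π: (4 + 4)/2 = 4.
By Parseval, this equals Σ |c_n|^2.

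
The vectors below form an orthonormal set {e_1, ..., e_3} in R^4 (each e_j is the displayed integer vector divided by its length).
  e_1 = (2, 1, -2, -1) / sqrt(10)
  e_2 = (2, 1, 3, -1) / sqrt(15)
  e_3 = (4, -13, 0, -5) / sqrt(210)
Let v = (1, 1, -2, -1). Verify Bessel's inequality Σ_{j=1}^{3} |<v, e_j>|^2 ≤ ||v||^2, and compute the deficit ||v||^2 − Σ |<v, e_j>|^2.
Σ |<v, e_j>|^2 = 236/35; ||v||^2 = 7; deficit = 9/35

Write each e_j = u_j / sqrt(<u_j, u_j>) where u_j is the displayed integer vector. Then <v, e_j> = <v, u_j> / sqrt(<u_j, u_j>), so |<v, e_j>|^2 = <v, u_j>^2 / <u_j, u_j>.
Coefficients: <v, e_1> = 8/sqrt(10), <v, e_2> = -2/sqrt(15), <v, e_3> = -4/sqrt(210).
Square and sum: Σ |<v, e_j>|^2 = 236/35.
Compute ||v||^2 = v·v = 7.
Deficit = 7 − 236/35 = 9/35 ≥ 0, confirming Bessel's inequality. (The deficit equals ||v − Σ <v,e_j> e_j||^2, the squared distance from v to span{e_j}.)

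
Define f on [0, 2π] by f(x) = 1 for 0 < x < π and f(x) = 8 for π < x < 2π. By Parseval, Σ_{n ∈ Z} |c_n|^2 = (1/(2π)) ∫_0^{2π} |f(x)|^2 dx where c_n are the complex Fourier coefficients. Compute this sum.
Σ |c_n|^2 = 65/2

Parseval equates the L^2 energy of f (normalised by 1/(2π)) with the ℓ^2 sum of its Fourier coefficients: (1/(2π)) ∫_0^{2π} |f|^2 = Σ |c_n|^2.
Compute the left side: (1/(2π)) [∫_0^π 1^2 dx + ∫_π^{2π} 8^2 dx] = (1/(2π)) · (1π + 64π) = (1 + 64)/2 = 65/2.
So Σ_{n ∈ Z} |c_n|^2 = 65/2.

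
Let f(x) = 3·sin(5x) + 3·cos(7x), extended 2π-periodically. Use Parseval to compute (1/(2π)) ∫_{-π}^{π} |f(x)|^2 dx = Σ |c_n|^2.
Σ |c_n|^2 = 9

Expand |f|^2 and use orthogonality of {sin(nx), cos(mx)} on [-π, π]:
  ∫_{-π}^{π} sin(nx)^2 dx = π, ∫ cos(mx)^2 dx = π, and cross terms integrate to 0.
So ∫_{-π}^{π} f(x)^2 dx = 3^2 · π + 3^2 · π = (9 + 9)π.
Divide by 2π: (9 + 9)/2 = 9.
By Parseval, this equals Σ |c_n|^2.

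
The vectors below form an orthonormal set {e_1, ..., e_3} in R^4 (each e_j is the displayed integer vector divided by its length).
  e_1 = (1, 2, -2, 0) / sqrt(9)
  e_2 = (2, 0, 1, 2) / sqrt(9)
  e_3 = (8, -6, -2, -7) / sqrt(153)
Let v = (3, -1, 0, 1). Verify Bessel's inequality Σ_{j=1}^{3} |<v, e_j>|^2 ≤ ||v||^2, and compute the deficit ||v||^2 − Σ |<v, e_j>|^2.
Σ |<v, e_j>|^2 = 1634/153; ||v||^2 = 11; deficit = 49/153

Write each e_j = u_j / sqrt(<u_j, u_j>) where u_j is the displayed integer vector. Then <v, e_j> = <v, u_j> / sqrt(<u_j, u_j>), so |<v, e_j>|^2 = <v, u_j>^2 / <u_j, u_j>.
Coefficients: <v, e_1> = 1/sqrt(9), <v, e_2> = 8/sqrt(9), <v, e_3> = 23/sqrt(153).
Square and sum: Σ |<v, e_j>|^2 = 1634/153.
Compute ||v||^2 = v·v = 11.
Deficit = 11 − 1634/153 = 49/153 ≥ 0, confirming Bessel's inequality. (The deficit equals ||v − Σ <v,e_j> e_j||^2, the squared distance from v to span{e_j}.)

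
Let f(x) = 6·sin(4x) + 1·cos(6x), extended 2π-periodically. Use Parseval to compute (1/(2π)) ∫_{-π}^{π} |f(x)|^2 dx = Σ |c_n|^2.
Σ |c_n|^2 = 37/2

Expand |f|^2 and use orthogonality of {sin(nx), cos(mx)} on [-π, π]:
  ∫_{-π}^{π} sin(nx)^2 dx = π, ∫ cos(mx)^2 dx = π, and cross terms integrate to 0.
So ∫_{-π}^{π} f(x)^2 dx = 6^2 · π + 1^2 · π = (36 + 1)π.
Divide by 2π: (36 + 1)/2 = 37/2.
By Parseval, this equals Σ |c_n|^2.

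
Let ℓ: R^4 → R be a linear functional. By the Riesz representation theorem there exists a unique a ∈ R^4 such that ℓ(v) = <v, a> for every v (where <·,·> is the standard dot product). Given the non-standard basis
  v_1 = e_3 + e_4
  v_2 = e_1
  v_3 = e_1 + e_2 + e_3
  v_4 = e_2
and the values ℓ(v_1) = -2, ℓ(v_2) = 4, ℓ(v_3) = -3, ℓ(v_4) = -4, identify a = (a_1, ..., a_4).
a = (4, -4, -3, 1)

Write a = (a_1, ..., a_4) in the standard basis. For each basis vector v_i, ℓ(v_i) = <v_i, a> is a linear equation in the a_j's. Collect the n equations into a matrix system V a = ℓ, where row i of V is v_i (expressed in the standard basis). Since V is invertible (lower-triangular with 1s on the diagonal, up to permutation), solve by back-substitution:
  V =
[[0, 0, 1, 1],
 [1, 0, 0, 0],
 [1, 1, 1, 0],
 [0, 1, 0, 0]]
  V a = (-2, 4, -3, -4)
Solving gives a = (4, -4, -3, 1).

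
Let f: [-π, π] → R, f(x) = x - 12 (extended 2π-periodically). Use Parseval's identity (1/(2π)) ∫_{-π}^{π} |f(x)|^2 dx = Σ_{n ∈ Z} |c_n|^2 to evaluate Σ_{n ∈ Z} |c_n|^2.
Σ |c_n|^2 = π^2/3 + 144

Expand and integrate term by term over [-π, π]:
  ∫ (x)^2 dx = 1·(2π^3/3); ∫ 2·1·(-12)·x dx = 0 (odd integrand); ∫ (-12)^2 dx = 144·2π.
So (1/(2π)) ∫_{-π}^{π} (x - 12)^2 dx = 1π^2/3 + 144 = π^2/3 + 144.
Parseval ⇒ Σ |c_n|^2 = π^2/3 + 144.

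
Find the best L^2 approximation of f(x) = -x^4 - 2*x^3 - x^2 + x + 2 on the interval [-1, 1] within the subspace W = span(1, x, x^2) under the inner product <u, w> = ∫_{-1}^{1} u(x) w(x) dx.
g(x) = -13*x^2/7 - x/5 + 73/35

The best approximation g ∈ W is the orthogonal projection of f onto W. Writing g = a_0 + a_1 x + a_2 x^2, the coefficients solve the normal equations G · a = b where
  G_{ij} = <φ_i, φ_j> and b_i = <f, φ_i>, with φ_0 = 1, φ_1 = x, φ_2 = x^2.
G =
  [2, 0, 2/3]
  [0, 2/3, 0]
  [2/3, 0, 2/5],
b = (44/15, -2/15, 68/105).
Solving gives a_0 = 73/35, a_1 = -1/5, a_2 = -13/7, so
  g(x) = -13*x^2/7 - x/5 + 73/35.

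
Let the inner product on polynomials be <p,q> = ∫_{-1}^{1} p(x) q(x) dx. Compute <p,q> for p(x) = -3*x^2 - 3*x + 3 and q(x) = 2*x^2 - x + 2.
<p,q> = 58/5

Expand the product: p(x)·q(x) = -6*x^4 - 3*x^3 + 3*x^2 - 9*x + 6.
∫_{-1}^{1} of each monomial x^k gives [2/(k+1) if k even, 0 if k odd]. Integrating term-by-term (or equivalently evaluating the antiderivative F(x) = -6*x^5/5 - 3*x^4/4 + x^3 - 9*x^2/2 + 6*x at the endpoints):
  F(1) − F(−1) = 11/20 − (-221/20) = 58/5.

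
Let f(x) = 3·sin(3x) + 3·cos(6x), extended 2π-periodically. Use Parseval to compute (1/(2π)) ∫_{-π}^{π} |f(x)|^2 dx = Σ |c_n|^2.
Σ |c_n|^2 = 9

Expand |f|^2 and use orthogonality of {sin(nx), cos(mx)} on [-π, π]:
  ∫_{-π}^{π} sin(nx)^2 dx = π, ∫ cos(mx)^2 dx = π, and cross terms integrate to 0.
So ∫_{-π}^{π} f(x)^2 dx = 3^2 · π + 3^2 · π = (9 + 9)π.
Divide by 2π: (9 + 9)/2 = 9.
By Parseval, this equals Σ |c_n|^2.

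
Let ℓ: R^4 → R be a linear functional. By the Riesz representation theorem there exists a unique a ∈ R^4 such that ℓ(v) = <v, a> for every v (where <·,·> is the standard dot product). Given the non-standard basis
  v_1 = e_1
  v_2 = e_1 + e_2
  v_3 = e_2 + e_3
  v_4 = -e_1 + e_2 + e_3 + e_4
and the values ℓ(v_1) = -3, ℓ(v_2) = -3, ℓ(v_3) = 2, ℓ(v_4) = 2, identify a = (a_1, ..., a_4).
a = (-3, 0, 2, -3)

Write a = (a_1, ..., a_4) in the standard basis. For each basis vector v_i, ℓ(v_i) = <v_i, a> is a linear equation in the a_j's. Collect the n equations into a matrix system V a = ℓ, where row i of V is v_i (expressed in the standard basis). Since V is invertible (lower-triangular with 1s on the diagonal, up to permutation), solve by back-substitution:
  V =
[[1, 0, 0, 0],
 [1, 1, 0, 0],
 [0, 1, 1, 0],
 [-1, 1, 1, 1]]
  V a = (-3, -3, 2, 2)
Solving gives a = (-3, 0, 2, -3).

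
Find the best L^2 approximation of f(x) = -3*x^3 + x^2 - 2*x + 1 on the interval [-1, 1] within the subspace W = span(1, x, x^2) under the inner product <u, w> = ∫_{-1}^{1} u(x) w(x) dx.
g(x) = x^2 - 19*x/5 + 1

The best approximation g ∈ W is the orthogonal projection of f onto W. Writing g = a_0 + a_1 x + a_2 x^2, the coefficients solve the normal equations G · a = b where
  G_{ij} = <φ_i, φ_j> and b_i = <f, φ_i>, with φ_0 = 1, φ_1 = x, φ_2 = x^2.
G =
  [2, 0, 2/3]
  [0, 2/3, 0]
  [2/3, 0, 2/5],
b = (8/3, -38/15, 16/15).
Solving gives a_0 = 1, a_1 = -19/5, a_2 = 1, so
  g(x) = x^2 - 19*x/5 + 1.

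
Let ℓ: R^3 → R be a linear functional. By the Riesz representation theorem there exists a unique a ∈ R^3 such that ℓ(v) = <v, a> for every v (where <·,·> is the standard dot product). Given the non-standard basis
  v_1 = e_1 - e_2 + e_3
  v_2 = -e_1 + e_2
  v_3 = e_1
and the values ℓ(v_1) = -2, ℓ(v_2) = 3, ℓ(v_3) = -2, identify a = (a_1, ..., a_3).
a = (-2, 1, 1)

Write a = (a_1, ..., a_3) in the standard basis. For each basis vector v_i, ℓ(v_i) = <v_i, a> is a linear equation in the a_j's. Collect the n equations into a matrix system V a = ℓ, where row i of V is v_i (expressed in the standard basis). Since V is invertible (lower-triangular with 1s on the diagonal, up to permutation), solve by back-substitution:
  V =
[[1, -1, 1],
 [-1, 1, 0],
 [1, 0, 0]]
  V a = (-2, 3, -2)
Solving gives a = (-2, 1, 1).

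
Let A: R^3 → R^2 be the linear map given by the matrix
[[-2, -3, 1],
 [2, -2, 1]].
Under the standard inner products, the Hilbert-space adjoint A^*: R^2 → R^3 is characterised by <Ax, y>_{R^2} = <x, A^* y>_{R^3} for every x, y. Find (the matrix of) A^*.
A^* = A^T =
[[-2, 2],
 [-3, -2],
 [1, 1]]

For real matrices with standard dot products, the defining identity <Ax, y> = <x, A^* y> gives (Ax)^T y = x^T (A^*) y, i.e. x^T A^T y = x^T (A^*) y. Since this holds for all x, y, we must have A^* = A^T. Therefore
A^* =
[[-2, 2],
 [-3, -2],
 [1, 1]].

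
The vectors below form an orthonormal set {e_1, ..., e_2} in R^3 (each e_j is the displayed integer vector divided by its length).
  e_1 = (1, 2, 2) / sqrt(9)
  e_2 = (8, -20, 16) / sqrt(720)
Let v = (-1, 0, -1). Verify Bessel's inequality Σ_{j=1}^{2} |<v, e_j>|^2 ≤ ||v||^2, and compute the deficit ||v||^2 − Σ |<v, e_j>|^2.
Σ |<v, e_j>|^2 = 9/5; ||v||^2 = 2; deficit = 1/5

Write each e_j = u_j / sqrt(<u_j, u_j>) where u_j is the displayed integer vector. Then <v, e_j> = <v, u_j> / sqrt(<u_j, u_j>), so |<v, e_j>|^2 = <v, u_j>^2 / <u_j, u_j>.
Coefficients: <v, e_1> = -3/sqrt(9), <v, e_2> = -24/sqrt(720).
Square and sum: Σ |<v, e_j>|^2 = 9/5.
Compute ||v||^2 = v·v = 2.
Deficit = 2 − 9/5 = 1/5 ≥ 0, confirming Bessel's inequality. (The deficit equals ||v − Σ <v,e_j> e_j||^2, the squared distance from v to span{e_j}.)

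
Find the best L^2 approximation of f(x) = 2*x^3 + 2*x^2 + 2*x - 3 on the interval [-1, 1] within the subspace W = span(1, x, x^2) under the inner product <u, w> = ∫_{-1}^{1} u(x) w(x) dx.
g(x) = 2*x^2 + 16*x/5 - 3

The best approximation g ∈ W is the orthogonal projection of f onto W. Writing g = a_0 + a_1 x + a_2 x^2, the coefficients solve the normal equations G · a = b where
  G_{ij} = <φ_i, φ_j> and b_i = <f, φ_i>, with φ_0 = 1, φ_1 = x, φ_2 = x^2.
G =
  [2, 0, 2/3]
  [0, 2/3, 0]
  [2/3, 0, 2/5],
b = (-14/3, 32/15, -6/5).
Solving gives a_0 = -3, a_1 = 16/5, a_2 = 2, so
  g(x) = 2*x^2 + 16*x/5 - 3.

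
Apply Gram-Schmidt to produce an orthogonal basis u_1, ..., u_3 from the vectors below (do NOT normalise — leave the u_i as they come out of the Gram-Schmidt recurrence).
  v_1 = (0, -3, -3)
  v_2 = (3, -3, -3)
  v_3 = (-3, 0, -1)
Orthogonal basis:
  u_1 = (0, -3, -3)
  u_2 = (3, 0, 0)
  u_3 = (0, 1/2, -1/2)

Apply the Gram-Schmidt recurrence
  u_1 = v_1
  u_i = v_i − Σ_{j<i} ((v_i · u_j) / (u_j · u_j)) · u_j.

Step by step this gives:
  u_1 = (0, -3, -3)
  u_2 = (3, 0, 0)
  u_3 = (0, 1/2, -1/2)

Orthogonality check:
  u_2 · u_1 = 0 (should be 0)
  u_3 · u_1 = 0 (should be 0)
  u_3 · u_2 = 0 (should be 0)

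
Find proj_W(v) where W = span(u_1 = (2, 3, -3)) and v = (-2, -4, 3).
proj_W(v) = (-25/11, -75/22, 75/22)

Set up U = [u_1 | ... | u_1] ∈ R^(3×1). The projector onto W = col(U) is P = U (U^T U)^(-1) U^T.
Compute U^T U =
  [22],
and U^T v = (-25).
Solve U^T U · c = U^T v for the coefficients: c = (-25/22). The projection is proj_W(v) = U c.
Check: (v - proj_W(v)) · u_1 = 0  (should be 0).
Result: proj_W(v) = (-25/11, -75/22, 75/22).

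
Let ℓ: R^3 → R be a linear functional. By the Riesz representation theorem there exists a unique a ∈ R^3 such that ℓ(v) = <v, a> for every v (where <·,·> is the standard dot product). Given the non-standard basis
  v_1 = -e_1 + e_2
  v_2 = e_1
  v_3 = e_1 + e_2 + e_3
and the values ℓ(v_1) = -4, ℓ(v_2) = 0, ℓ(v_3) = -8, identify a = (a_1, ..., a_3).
a = (0, -4, -4)

Write a = (a_1, ..., a_3) in the standard basis. For each basis vector v_i, ℓ(v_i) = <v_i, a> is a linear equation in the a_j's. Collect the n equations into a matrix system V a = ℓ, where row i of V is v_i (expressed in the standard basis). Since V is invertible (lower-triangular with 1s on the diagonal, up to permutation), solve by back-substitution:
  V =
[[-1, 1, 0],
 [1, 0, 0],
 [1, 1, 1]]
  V a = (-4, 0, -8)
Solving gives a = (0, -4, -4).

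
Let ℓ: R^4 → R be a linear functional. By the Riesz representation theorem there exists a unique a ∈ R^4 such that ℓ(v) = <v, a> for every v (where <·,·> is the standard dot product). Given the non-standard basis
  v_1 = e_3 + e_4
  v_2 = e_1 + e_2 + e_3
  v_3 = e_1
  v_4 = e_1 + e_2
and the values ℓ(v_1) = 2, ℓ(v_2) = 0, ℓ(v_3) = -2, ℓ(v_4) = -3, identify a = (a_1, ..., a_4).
a = (-2, -1, 3, -1)

Write a = (a_1, ..., a_4) in the standard basis. For each basis vector v_i, ℓ(v_i) = <v_i, a> is a linear equation in the a_j's. Collect the n equations into a matrix system V a = ℓ, where row i of V is v_i (expressed in the standard basis). Since V is invertible (lower-triangular with 1s on the diagonal, up to permutation), solve by back-substitution:
  V =
[[0, 0, 1, 1],
 [1, 1, 1, 0],
 [1, 0, 0, 0],
 [1, 1, 0, 0]]
  V a = (2, 0, -2, -3)
Solving gives a = (-2, -1, 3, -1).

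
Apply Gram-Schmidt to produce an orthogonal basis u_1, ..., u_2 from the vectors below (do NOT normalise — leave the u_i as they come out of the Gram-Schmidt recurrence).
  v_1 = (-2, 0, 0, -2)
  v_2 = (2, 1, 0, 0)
Orthogonal basis:
  u_1 = (-2, 0, 0, -2)
  u_2 = (1, 1, 0, -1)

Apply the Gram-Schmidt recurrence
  u_1 = v_1
  u_i = v_i − Σ_{j<i} ((v_i · u_j) / (u_j · u_j)) · u_j.

Step by step this gives:
  u_1 = (-2, 0, 0, -2)
  u_2 = (1, 1, 0, -1)

Orthogonality check:
  u_2 · u_1 = 0 (should be 0)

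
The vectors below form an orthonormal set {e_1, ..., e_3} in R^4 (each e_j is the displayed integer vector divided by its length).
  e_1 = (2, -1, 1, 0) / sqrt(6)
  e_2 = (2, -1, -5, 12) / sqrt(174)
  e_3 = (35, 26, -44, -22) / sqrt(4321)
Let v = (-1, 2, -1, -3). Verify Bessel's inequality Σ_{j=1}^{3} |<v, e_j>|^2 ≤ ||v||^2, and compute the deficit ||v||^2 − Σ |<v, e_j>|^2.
Σ |<v, e_j>|^2 = 2226/149; ||v||^2 = 15; deficit = 9/149

Write each e_j = u_j / sqrt(<u_j, u_j>) where u_j is the displayed integer vector. Then <v, e_j> = <v, u_j> / sqrt(<u_j, u_j>), so |<v, e_j>|^2 = <v, u_j>^2 / <u_j, u_j>.
Coefficients: <v, e_1> = -5/sqrt(6), <v, e_2> = -35/sqrt(174), <v, e_3> = 127/sqrt(4321).
Square and sum: Σ |<v, e_j>|^2 = 2226/149.
Compute ||v||^2 = v·v = 15.
Deficit = 15 − 2226/149 = 9/149 ≥ 0, confirming Bessel's inequality. (The deficit equals ||v − Σ <v,e_j> e_j||^2, the squared distance from v to span{e_j}.)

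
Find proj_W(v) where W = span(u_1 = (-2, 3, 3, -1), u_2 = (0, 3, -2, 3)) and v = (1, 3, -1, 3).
proj_W(v) = (-2/23, 723/253, -427/253, 679/253)

Set up U = [u_1 | ... | u_2] ∈ R^(4×2). The projector onto W = col(U) is P = U (U^T U)^(-1) U^T.
Compute U^T U =
  [23, 0]
  [0, 22],
and U^T v = (1, 20).
Solve U^T U · c = U^T v for the coefficients: c = (1/23, 10/11). The projection is proj_W(v) = U c.
Check: (v - proj_W(v)) · u_1 = 0  (should be 0).
Check: (v - proj_W(v)) · u_2 = 0  (should be 0).
Result: proj_W(v) = (-2/23, 723/253, -427/253, 679/253).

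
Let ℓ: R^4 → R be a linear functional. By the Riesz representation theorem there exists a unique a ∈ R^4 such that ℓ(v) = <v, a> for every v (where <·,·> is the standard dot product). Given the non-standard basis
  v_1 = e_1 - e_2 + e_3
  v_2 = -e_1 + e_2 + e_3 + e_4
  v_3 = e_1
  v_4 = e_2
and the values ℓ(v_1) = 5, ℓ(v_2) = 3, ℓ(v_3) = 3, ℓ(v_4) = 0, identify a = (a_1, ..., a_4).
a = (3, 0, 2, 4)

Write a = (a_1, ..., a_4) in the standard basis. For each basis vector v_i, ℓ(v_i) = <v_i, a> is a linear equation in the a_j's. Collect the n equations into a matrix system V a = ℓ, where row i of V is v_i (expressed in the standard basis). Since V is invertible (lower-triangular with 1s on the diagonal, up to permutation), solve by back-substitution:
  V =
[[1, -1, 1, 0],
 [-1, 1, 1, 1],
 [1, 0, 0, 0],
 [0, 1, 0, 0]]
  V a = (5, 3, 3, 0)
Solving gives a = (3, 0, 2, 4).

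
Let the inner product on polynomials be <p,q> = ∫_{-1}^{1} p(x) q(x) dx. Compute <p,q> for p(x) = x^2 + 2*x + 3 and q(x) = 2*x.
<p,q> = 8/3

Expand the product: p(x)·q(x) = 2*x^3 + 4*x^2 + 6*x.
∫_{-1}^{1} of each monomial x^k gives [2/(k+1) if k even, 0 if k odd]. Integrating term-by-term (or equivalently evaluating the antiderivative F(x) = x^4/2 + 4*x^3/3 + 3*x^2 at the endpoints):
  F(1) − F(−1) = 29/6 − (13/6) = 8/3.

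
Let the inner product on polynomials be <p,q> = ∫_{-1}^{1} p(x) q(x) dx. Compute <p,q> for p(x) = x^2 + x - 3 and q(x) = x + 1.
<p,q> = -14/3

Expand the product: p(x)·q(x) = x^3 + 2*x^2 - 2*x - 3.
∫_{-1}^{1} of each monomial x^k gives [2/(k+1) if k even, 0 if k odd]. Integrating term-by-term (or equivalently evaluating the antiderivative F(x) = x^4/4 + 2*x^3/3 - x^2 - 3*x at the endpoints):
  F(1) − F(−1) = -37/12 − (19/12) = -14/3.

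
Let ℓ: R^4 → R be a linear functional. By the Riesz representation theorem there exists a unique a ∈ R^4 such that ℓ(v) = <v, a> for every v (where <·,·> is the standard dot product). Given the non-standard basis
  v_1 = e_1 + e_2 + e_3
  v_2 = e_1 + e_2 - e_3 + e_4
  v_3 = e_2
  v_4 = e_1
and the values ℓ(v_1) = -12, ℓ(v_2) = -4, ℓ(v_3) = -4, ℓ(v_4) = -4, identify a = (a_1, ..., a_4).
a = (-4, -4, -4, 0)

Write a = (a_1, ..., a_4) in the standard basis. For each basis vector v_i, ℓ(v_i) = <v_i, a> is a linear equation in the a_j's. Collect the n equations into a matrix system V a = ℓ, where row i of V is v_i (expressed in the standard basis). Since V is invertible (lower-triangular with 1s on the diagonal, up to permutation), solve by back-substitution:
  V =
[[1, 1, 1, 0],
 [1, 1, -1, 1],
 [0, 1, 0, 0],
 [1, 0, 0, 0]]
  V a = (-12, -4, -4, -4)
Solving gives a = (-4, -4, -4, 0).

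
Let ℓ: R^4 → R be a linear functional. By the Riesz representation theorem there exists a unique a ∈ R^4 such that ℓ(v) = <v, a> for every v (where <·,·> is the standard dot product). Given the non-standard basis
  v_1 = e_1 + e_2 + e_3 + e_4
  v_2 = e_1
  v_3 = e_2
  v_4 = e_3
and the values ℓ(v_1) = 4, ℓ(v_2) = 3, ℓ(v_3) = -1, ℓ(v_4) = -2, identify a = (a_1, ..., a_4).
a = (3, -1, -2, 4)

Write a = (a_1, ..., a_4) in the standard basis. For each basis vector v_i, ℓ(v_i) = <v_i, a> is a linear equation in the a_j's. Collect the n equations into a matrix system V a = ℓ, where row i of V is v_i (expressed in the standard basis). Since V is invertible (lower-triangular with 1s on the diagonal, up to permutation), solve by back-substitution:
  V =
[[1, 1, 1, 1],
 [1, 0, 0, 0],
 [0, 1, 0, 0],
 [0, 0, 1, 0]]
  V a = (4, 3, -1, -2)
Solving gives a = (3, -1, -2, 4).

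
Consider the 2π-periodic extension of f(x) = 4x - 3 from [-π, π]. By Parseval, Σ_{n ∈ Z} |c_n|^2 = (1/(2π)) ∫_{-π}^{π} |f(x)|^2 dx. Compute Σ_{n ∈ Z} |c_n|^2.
Σ |c_n|^2 = 16π^2/3 + 9

Expand and integrate term by term over [-π, π]:
  ∫ (4x)^2 dx = 16·(2π^3/3); ∫ 2·4·(-3)·x dx = 0 (odd integrand); ∫ (-3)^2 dx = 9·2π.
So (1/(2π)) ∫_{-π}^{π} (4x - 3)^2 dx = 16π^2/3 + 9 = 16π^2/3 + 9.
Parseval ⇒ Σ |c_n|^2 = 16π^2/3 + 9.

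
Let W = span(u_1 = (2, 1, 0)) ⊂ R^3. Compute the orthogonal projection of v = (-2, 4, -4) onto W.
proj_W(v) = (0, 0, 0)

Set up U = [u_1 | ... | u_1] ∈ R^(3×1). The projector onto W = col(U) is P = U (U^T U)^(-1) U^T.
Compute U^T U =
  [5],
and U^T v = (0).
Solve U^T U · c = U^T v for the coefficients: c = (0). The projection is proj_W(v) = U c.
Check: (v - proj_W(v)) · u_1 = 0  (should be 0).
Result: proj_W(v) = (0, 0, 0).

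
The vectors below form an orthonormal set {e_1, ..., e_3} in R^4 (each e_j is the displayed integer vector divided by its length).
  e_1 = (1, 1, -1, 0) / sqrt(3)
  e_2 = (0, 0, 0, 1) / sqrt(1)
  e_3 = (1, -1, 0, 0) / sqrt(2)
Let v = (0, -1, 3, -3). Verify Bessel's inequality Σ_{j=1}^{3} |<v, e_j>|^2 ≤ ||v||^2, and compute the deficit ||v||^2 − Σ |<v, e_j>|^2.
Σ |<v, e_j>|^2 = 89/6; ||v||^2 = 19; deficit = 25/6

Write each e_j = u_j / sqrt(<u_j, u_j>) where u_j is the displayed integer vector. Then <v, e_j> = <v, u_j> / sqrt(<u_j, u_j>), so |<v, e_j>|^2 = <v, u_j>^2 / <u_j, u_j>.
Coefficients: <v, e_1> = -4/sqrt(3), <v, e_2> = -3/sqrt(1), <v, e_3> = 1/sqrt(2).
Square and sum: Σ |<v, e_j>|^2 = 89/6.
Compute ||v||^2 = v·v = 19.
Deficit = 19 − 89/6 = 25/6 ≥ 0, confirming Bessel's inequality. (The deficit equals ||v − Σ <v,e_j> e_j||^2, the squared distance from v to span{e_j}.)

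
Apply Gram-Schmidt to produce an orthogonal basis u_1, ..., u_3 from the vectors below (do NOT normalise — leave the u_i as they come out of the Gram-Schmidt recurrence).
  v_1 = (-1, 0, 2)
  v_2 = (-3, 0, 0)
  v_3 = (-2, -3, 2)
Orthogonal basis:
  u_1 = (-1, 0, 2)
  u_2 = (-12/5, 0, -6/5)
  u_3 = (0, -3, 0)

Apply the Gram-Schmidt recurrence
  u_1 = v_1
  u_i = v_i − Σ_{j<i} ((v_i · u_j) / (u_j · u_j)) · u_j.

Step by step this gives:
  u_1 = (-1, 0, 2)
  u_2 = (-12/5, 0, -6/5)
  u_3 = (0, -3, 0)

Orthogonality check:
  u_2 · u_1 = 0 (should be 0)
  u_3 · u_1 = 0 (should be 0)
  u_3 · u_2 = 0 (should be 0)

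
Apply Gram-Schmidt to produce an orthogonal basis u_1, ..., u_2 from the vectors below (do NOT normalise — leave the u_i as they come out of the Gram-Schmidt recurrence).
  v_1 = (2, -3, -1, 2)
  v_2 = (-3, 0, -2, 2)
Orthogonal basis:
  u_1 = (2, -3, -1, 2)
  u_2 = (-3, 0, -2, 2)

Apply the Gram-Schmidt recurrence
  u_1 = v_1
  u_i = v_i − Σ_{j<i} ((v_i · u_j) / (u_j · u_j)) · u_j.

Step by step this gives:
  u_1 = (2, -3, -1, 2)
  u_2 = (-3, 0, -2, 2)

Orthogonality check:
  u_2 · u_1 = 0 (should be 0)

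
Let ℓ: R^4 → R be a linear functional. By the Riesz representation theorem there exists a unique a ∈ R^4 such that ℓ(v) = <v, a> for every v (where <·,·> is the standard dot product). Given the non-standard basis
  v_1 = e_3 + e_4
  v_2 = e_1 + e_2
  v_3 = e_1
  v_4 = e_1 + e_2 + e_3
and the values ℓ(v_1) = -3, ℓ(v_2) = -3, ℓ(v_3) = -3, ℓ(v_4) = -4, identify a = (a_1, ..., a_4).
a = (-3, 0, -1, -2)

Write a = (a_1, ..., a_4) in the standard basis. For each basis vector v_i, ℓ(v_i) = <v_i, a> is a linear equation in the a_j's. Collect the n equations into a matrix system V a = ℓ, where row i of V is v_i (expressed in the standard basis). Since V is invertible (lower-triangular with 1s on the diagonal, up to permutation), solve by back-substitution:
  V =
[[0, 0, 1, 1],
 [1, 1, 0, 0],
 [1, 0, 0, 0],
 [1, 1, 1, 0]]
  V a = (-3, -3, -3, -4)
Solving gives a = (-3, 0, -1, -2).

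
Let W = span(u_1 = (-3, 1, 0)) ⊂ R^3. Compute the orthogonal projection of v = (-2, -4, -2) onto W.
proj_W(v) = (-3/5, 1/5, 0)

Set up U = [u_1 | ... | u_1] ∈ R^(3×1). The projector onto W = col(U) is P = U (U^T U)^(-1) U^T.
Compute U^T U =
  [10],
and U^T v = (2).
Solve U^T U · c = U^T v for the coefficients: c = (1/5). The projection is proj_W(v) = U c.
Check: (v - proj_W(v)) · u_1 = 0  (should be 0).
Result: proj_W(v) = (-3/5, 1/5, 0).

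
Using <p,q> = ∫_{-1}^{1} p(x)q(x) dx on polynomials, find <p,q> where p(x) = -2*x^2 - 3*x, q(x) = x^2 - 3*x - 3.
<p,q> = 46/5

Expand the product: p(x)·q(x) = -2*x^4 + 3*x^3 + 15*x^2 + 9*x.
∫_{-1}^{1} of each monomial x^k gives [2/(k+1) if k even, 0 if k odd]. Integrating term-by-term (or equivalently evaluating the antiderivative F(x) = -2*x^5/5 + 3*x^4/4 + 5*x^3 + 9*x^2/2 at the endpoints):
  F(1) − F(−1) = 197/20 − (13/20) = 46/5.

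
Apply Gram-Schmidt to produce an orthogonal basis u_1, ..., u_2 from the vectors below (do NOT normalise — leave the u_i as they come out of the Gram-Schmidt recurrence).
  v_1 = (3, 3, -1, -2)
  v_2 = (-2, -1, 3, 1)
Orthogonal basis:
  u_1 = (3, 3, -1, -2)
  u_2 = (-4/23, 19/23, 55/23, -5/23)

Apply the Gram-Schmidt recurrence
  u_1 = v_1
  u_i = v_i − Σ_{j<i} ((v_i · u_j) / (u_j · u_j)) · u_j.

Step by step this gives:
  u_1 = (3, 3, -1, -2)
  u_2 = (-4/23, 19/23, 55/23, -5/23)

Orthogonality check:
  u_2 · u_1 = 0 (should be 0)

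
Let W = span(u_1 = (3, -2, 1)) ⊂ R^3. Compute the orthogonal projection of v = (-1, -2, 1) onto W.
proj_W(v) = (3/7, -2/7, 1/7)

Set up U = [u_1 | ... | u_1] ∈ R^(3×1). The projector onto W = col(U) is P = U (U^T U)^(-1) U^T.
Compute U^T U =
  [14],
and U^T v = (2).
Solve U^T U · c = U^T v for the coefficients: c = (1/7). The projection is proj_W(v) = U c.
Check: (v - proj_W(v)) · u_1 = 0  (should be 0).
Result: proj_W(v) = (3/7, -2/7, 1/7).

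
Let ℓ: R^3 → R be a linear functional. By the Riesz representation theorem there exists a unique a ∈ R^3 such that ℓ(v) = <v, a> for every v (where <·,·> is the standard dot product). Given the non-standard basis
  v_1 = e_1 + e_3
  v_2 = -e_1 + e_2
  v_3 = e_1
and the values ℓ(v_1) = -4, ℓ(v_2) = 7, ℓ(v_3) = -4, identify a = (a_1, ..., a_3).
a = (-4, 3, 0)

Write a = (a_1, ..., a_3) in the standard basis. For each basis vector v_i, ℓ(v_i) = <v_i, a> is a linear equation in the a_j's. Collect the n equations into a matrix system V a = ℓ, where row i of V is v_i (expressed in the standard basis). Since V is invertible (lower-triangular with 1s on the diagonal, up to permutation), solve by back-substitution:
  V =
[[1, 0, 1],
 [-1, 1, 0],
 [1, 0, 0]]
  V a = (-4, 7, -4)
Solving gives a = (-4, 3, 0).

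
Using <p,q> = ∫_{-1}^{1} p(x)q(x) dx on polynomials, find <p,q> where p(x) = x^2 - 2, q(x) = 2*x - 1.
<p,q> = 10/3

Expand the product: p(x)·q(x) = 2*x^3 - x^2 - 4*x + 2.
∫_{-1}^{1} of each monomial x^k gives [2/(k+1) if k even, 0 if k odd]. Integrating term-by-term (or equivalently evaluating the antiderivative F(x) = x^4/2 - x^3/3 - 2*x^2 + 2*x at the endpoints):
  F(1) − F(−1) = 1/6 − (-19/6) = 10/3.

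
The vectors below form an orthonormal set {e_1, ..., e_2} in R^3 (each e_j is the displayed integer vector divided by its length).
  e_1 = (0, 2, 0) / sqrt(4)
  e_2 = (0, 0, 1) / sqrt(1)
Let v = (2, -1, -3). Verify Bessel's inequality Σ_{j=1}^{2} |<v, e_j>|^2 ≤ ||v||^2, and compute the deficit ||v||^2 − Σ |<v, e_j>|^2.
Σ |<v, e_j>|^2 = 10; ||v||^2 = 14; deficit = 4

Write each e_j = u_j / sqrt(<u_j, u_j>) where u_j is the displayed integer vector. Then <v, e_j> = <v, u_j> / sqrt(<u_j, u_j>), so |<v, e_j>|^2 = <v, u_j>^2 / <u_j, u_j>.
Coefficients: <v, e_1> = -2/sqrt(4), <v, e_2> = -3/sqrt(1).
Square and sum: Σ |<v, e_j>|^2 = 10.
Compute ||v||^2 = v·v = 14.
Deficit = 14 − 10 = 4 ≥ 0, confirming Bessel's inequality. (The deficit equals ||v − Σ <v,e_j> e_j||^2, the squared distance from v to span{e_j}.)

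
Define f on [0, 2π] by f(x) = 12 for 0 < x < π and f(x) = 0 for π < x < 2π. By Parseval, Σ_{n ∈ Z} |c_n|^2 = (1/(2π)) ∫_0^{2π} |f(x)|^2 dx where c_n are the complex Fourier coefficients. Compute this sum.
Σ |c_n|^2 = 72

Parseval equates the L^2 energy of f (normalised by 1/(2π)) with the ℓ^2 sum of its Fourier coefficients: (1/(2π)) ∫_0^{2π} |f|^2 = Σ |c_n|^2.
Compute the left side: (1/(2π)) [∫_0^π 12^2 dx + ∫_π^{2π} 0^2 dx] = (1/(2π)) · (144π + 0π) = (144 + 0)/2 = 72.
So Σ_{n ∈ Z} |c_n|^2 = 72.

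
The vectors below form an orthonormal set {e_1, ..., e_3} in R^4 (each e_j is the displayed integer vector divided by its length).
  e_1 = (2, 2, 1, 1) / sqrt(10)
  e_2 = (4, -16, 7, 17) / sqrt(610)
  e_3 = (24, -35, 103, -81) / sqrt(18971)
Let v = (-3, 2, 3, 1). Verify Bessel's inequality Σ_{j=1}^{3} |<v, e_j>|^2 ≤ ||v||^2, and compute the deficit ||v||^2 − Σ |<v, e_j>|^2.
Σ |<v, e_j>|^2 = 264/311; ||v||^2 = 23; deficit = 6889/311

Write each e_j = u_j / sqrt(<u_j, u_j>) where u_j is the displayed integer vector. Then <v, e_j> = <v, u_j> / sqrt(<u_j, u_j>), so |<v, e_j>|^2 = <v, u_j>^2 / <u_j, u_j>.
Coefficients: <v, e_1> = 2/sqrt(10), <v, e_2> = -6/sqrt(610), <v, e_3> = 86/sqrt(18971).
Square and sum: Σ |<v, e_j>|^2 = 264/311.
Compute ||v||^2 = v·v = 23.
Deficit = 23 − 264/311 = 6889/311 ≥ 0, confirming Bessel's inequality. (The deficit equals ||v − Σ <v,e_j> e_j||^2, the squared distance from v to span{e_j}.)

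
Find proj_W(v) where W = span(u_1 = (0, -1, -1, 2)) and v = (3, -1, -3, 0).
proj_W(v) = (0, -2/3, -2/3, 4/3)

Set up U = [u_1 | ... | u_1] ∈ R^(4×1). The projector onto W = col(U) is P = U (U^T U)^(-1) U^T.
Compute U^T U =
  [6],
and U^T v = (4).
Solve U^T U · c = U^T v for the coefficients: c = (2/3). The projection is proj_W(v) = U c.
Check: (v - proj_W(v)) · u_1 = 0  (should be 0).
Result: proj_W(v) = (0, -2/3, -2/3, 4/3).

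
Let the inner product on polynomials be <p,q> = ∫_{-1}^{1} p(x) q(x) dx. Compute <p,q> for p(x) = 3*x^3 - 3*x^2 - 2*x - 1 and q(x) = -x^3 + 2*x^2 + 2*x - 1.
<p,q> = -2/35

Expand the product: p(x)·q(x) = -3*x^6 + 9*x^5 + 2*x^4 - 12*x^3 - 3*x^2 + 1.
∫_{-1}^{1} of each monomial x^k gives [2/(k+1) if k even, 0 if k odd]. Integrating term-by-term (or equivalently evaluating the antiderivative F(x) = -3*x^7/7 + 3*x^6/2 + 2*x^5/5 - 3*x^4 - x^3 + x at the endpoints):
  F(1) − F(−1) = -107/70 − (-103/70) = -2/35.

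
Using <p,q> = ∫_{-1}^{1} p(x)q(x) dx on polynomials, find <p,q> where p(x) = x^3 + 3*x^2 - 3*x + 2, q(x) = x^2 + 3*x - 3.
<p,q> = -304/15

Expand the product: p(x)·q(x) = x^5 + 6*x^4 + 3*x^3 - 16*x^2 + 15*x - 6.
∫_{-1}^{1} of each monomial x^k gives [2/(k+1) if k even, 0 if k odd]. Integrating term-by-term (or equivalently evaluating the antiderivative F(x) = x^6/6 + 6*x^5/5 + 3*x^4/4 - 16*x^3/3 + 15*x^2/2 - 6*x at the endpoints):
  F(1) − F(−1) = -103/60 − (371/20) = -304/15.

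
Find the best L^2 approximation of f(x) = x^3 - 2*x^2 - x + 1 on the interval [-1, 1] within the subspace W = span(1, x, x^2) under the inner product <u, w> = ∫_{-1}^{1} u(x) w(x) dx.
g(x) = -2*x^2 - 2*x/5 + 1

The best approximation g ∈ W is the orthogonal projection of f onto W. Writing g = a_0 + a_1 x + a_2 x^2, the coefficients solve the normal equations G · a = b where
  G_{ij} = <φ_i, φ_j> and b_i = <f, φ_i>, with φ_0 = 1, φ_1 = x, φ_2 = x^2.
G =
  [2, 0, 2/3]
  [0, 2/3, 0]
  [2/3, 0, 2/5],
b = (2/3, -4/15, -2/15).
Solving gives a_0 = 1, a_1 = -2/5, a_2 = -2, so
  g(x) = -2*x^2 - 2*x/5 + 1.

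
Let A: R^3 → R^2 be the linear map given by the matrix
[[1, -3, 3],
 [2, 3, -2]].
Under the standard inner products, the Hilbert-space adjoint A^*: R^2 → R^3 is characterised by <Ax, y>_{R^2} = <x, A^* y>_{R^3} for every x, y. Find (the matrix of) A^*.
A^* = A^T =
[[1, 2],
 [-3, 3],
 [3, -2]]

For real matrices with standard dot products, the defining identity <Ax, y> = <x, A^* y> gives (Ax)^T y = x^T (A^*) y, i.e. x^T A^T y = x^T (A^*) y. Since this holds for all x, y, we must have A^* = A^T. Therefore
A^* =
[[1, 2],
 [-3, 3],
 [3, -2]].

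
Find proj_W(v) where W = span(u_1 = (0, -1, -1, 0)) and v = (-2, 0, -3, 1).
proj_W(v) = (0, -3/2, -3/2, 0)

Set up U = [u_1 | ... | u_1] ∈ R^(4×1). The projector onto W = col(U) is P = U (U^T U)^(-1) U^T.
Compute U^T U =
  [2],
and U^T v = (3).
Solve U^T U · c = U^T v for the coefficients: c = (3/2). The projection is proj_W(v) = U c.
Check: (v - proj_W(v)) · u_1 = 0  (should be 0).
Result: proj_W(v) = (0, -3/2, -3/2, 0).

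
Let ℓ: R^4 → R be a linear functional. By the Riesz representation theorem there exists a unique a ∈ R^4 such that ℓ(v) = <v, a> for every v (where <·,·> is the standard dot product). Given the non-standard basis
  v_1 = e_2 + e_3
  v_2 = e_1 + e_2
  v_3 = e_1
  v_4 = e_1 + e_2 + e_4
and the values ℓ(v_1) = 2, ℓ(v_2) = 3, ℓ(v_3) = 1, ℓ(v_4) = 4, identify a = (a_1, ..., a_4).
a = (1, 2, 0, 1)

Write a = (a_1, ..., a_4) in the standard basis. For each basis vector v_i, ℓ(v_i) = <v_i, a> is a linear equation in the a_j's. Collect the n equations into a matrix system V a = ℓ, where row i of V is v_i (expressed in the standard basis). Since V is invertible (lower-triangular with 1s on the diagonal, up to permutation), solve by back-substitution:
  V =
[[0, 1, 1, 0],
 [1, 1, 0, 0],
 [1, 0, 0, 0],
 [1, 1, 0, 1]]
  V a = (2, 3, 1, 4)
Solving gives a = (1, 2, 0, 1).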